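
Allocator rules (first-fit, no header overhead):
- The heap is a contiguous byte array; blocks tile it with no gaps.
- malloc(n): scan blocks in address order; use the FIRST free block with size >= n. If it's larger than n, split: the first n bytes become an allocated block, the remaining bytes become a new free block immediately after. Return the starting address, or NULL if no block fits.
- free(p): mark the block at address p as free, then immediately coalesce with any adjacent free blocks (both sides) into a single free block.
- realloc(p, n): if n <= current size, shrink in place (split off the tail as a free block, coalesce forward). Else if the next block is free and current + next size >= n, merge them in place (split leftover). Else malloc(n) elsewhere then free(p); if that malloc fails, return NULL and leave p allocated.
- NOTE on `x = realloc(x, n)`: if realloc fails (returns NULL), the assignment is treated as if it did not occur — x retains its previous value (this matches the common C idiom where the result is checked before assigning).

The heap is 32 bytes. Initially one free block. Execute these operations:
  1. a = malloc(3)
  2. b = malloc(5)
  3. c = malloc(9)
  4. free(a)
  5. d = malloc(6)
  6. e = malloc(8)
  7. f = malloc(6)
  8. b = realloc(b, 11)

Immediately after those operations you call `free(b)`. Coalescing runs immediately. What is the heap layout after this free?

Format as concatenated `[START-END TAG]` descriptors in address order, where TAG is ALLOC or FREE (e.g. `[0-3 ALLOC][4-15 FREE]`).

Answer: [0-7 FREE][8-16 ALLOC][17-22 ALLOC][23-30 ALLOC][31-31 FREE]

Derivation:
Op 1: a = malloc(3) -> a = 0; heap: [0-2 ALLOC][3-31 FREE]
Op 2: b = malloc(5) -> b = 3; heap: [0-2 ALLOC][3-7 ALLOC][8-31 FREE]
Op 3: c = malloc(9) -> c = 8; heap: [0-2 ALLOC][3-7 ALLOC][8-16 ALLOC][17-31 FREE]
Op 4: free(a) -> (freed a); heap: [0-2 FREE][3-7 ALLOC][8-16 ALLOC][17-31 FREE]
Op 5: d = malloc(6) -> d = 17; heap: [0-2 FREE][3-7 ALLOC][8-16 ALLOC][17-22 ALLOC][23-31 FREE]
Op 6: e = malloc(8) -> e = 23; heap: [0-2 FREE][3-7 ALLOC][8-16 ALLOC][17-22 ALLOC][23-30 ALLOC][31-31 FREE]
Op 7: f = malloc(6) -> f = NULL; heap: [0-2 FREE][3-7 ALLOC][8-16 ALLOC][17-22 ALLOC][23-30 ALLOC][31-31 FREE]
Op 8: b = realloc(b, 11) -> NULL (b unchanged); heap: [0-2 FREE][3-7 ALLOC][8-16 ALLOC][17-22 ALLOC][23-30 ALLOC][31-31 FREE]
free(b): b = 3 -> block [3-7 ALLOC]; mark free, coalesce with adjacent free neighbors -> [0-7 FREE][8-16 ALLOC][17-22 ALLOC][23-30 ALLOC][31-31 FREE]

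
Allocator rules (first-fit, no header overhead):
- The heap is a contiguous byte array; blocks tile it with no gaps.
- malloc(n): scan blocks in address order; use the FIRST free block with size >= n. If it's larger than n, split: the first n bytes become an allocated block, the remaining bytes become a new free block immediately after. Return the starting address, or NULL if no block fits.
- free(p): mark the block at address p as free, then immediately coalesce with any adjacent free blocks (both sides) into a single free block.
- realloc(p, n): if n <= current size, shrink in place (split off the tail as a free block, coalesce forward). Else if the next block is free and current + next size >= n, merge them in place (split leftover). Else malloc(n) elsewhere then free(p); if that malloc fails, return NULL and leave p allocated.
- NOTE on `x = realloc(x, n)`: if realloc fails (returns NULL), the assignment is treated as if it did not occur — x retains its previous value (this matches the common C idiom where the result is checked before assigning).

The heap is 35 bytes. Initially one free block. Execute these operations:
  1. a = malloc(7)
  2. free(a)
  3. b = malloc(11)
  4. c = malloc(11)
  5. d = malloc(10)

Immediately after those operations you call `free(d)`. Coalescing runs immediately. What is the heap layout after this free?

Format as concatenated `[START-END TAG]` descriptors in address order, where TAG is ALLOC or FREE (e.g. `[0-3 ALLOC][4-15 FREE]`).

Op 1: a = malloc(7) -> a = 0; heap: [0-6 ALLOC][7-34 FREE]
Op 2: free(a) -> (freed a); heap: [0-34 FREE]
Op 3: b = malloc(11) -> b = 0; heap: [0-10 ALLOC][11-34 FREE]
Op 4: c = malloc(11) -> c = 11; heap: [0-10 ALLOC][11-21 ALLOC][22-34 FREE]
Op 5: d = malloc(10) -> d = 22; heap: [0-10 ALLOC][11-21 ALLOC][22-31 ALLOC][32-34 FREE]
free(d): d = 22 -> block [22-31 ALLOC]; mark free, coalesce with adjacent free neighbors -> [0-10 ALLOC][11-21 ALLOC][22-34 FREE]

Answer: [0-10 ALLOC][11-21 ALLOC][22-34 FREE]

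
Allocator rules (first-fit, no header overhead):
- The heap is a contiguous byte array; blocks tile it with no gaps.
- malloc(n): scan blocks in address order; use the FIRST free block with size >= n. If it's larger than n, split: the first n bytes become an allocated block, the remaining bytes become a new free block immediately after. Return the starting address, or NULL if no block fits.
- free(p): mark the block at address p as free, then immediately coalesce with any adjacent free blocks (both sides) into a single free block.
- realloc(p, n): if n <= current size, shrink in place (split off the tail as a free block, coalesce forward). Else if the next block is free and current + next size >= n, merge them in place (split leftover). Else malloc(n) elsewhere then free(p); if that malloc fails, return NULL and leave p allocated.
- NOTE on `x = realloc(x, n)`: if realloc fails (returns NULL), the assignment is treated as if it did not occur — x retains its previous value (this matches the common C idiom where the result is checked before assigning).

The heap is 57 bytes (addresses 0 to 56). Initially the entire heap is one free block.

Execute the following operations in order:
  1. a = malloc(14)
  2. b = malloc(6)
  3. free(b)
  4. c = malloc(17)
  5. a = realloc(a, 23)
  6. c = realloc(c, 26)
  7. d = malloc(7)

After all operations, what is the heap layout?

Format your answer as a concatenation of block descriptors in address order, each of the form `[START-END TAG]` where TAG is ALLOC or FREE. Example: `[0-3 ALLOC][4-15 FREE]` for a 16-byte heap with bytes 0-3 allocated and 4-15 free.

Answer: [0-6 ALLOC][7-13 FREE][14-30 ALLOC][31-53 ALLOC][54-56 FREE]

Derivation:
Op 1: a = malloc(14) -> a = 0; heap: [0-13 ALLOC][14-56 FREE]
Op 2: b = malloc(6) -> b = 14; heap: [0-13 ALLOC][14-19 ALLOC][20-56 FREE]
Op 3: free(b) -> (freed b); heap: [0-13 ALLOC][14-56 FREE]
Op 4: c = malloc(17) -> c = 14; heap: [0-13 ALLOC][14-30 ALLOC][31-56 FREE]
Op 5: a = realloc(a, 23) -> a = 31; heap: [0-13 FREE][14-30 ALLOC][31-53 ALLOC][54-56 FREE]
Op 6: c = realloc(c, 26) -> NULL (c unchanged); heap: [0-13 FREE][14-30 ALLOC][31-53 ALLOC][54-56 FREE]
Op 7: d = malloc(7) -> d = 0; heap: [0-6 ALLOC][7-13 FREE][14-30 ALLOC][31-53 ALLOC][54-56 FREE]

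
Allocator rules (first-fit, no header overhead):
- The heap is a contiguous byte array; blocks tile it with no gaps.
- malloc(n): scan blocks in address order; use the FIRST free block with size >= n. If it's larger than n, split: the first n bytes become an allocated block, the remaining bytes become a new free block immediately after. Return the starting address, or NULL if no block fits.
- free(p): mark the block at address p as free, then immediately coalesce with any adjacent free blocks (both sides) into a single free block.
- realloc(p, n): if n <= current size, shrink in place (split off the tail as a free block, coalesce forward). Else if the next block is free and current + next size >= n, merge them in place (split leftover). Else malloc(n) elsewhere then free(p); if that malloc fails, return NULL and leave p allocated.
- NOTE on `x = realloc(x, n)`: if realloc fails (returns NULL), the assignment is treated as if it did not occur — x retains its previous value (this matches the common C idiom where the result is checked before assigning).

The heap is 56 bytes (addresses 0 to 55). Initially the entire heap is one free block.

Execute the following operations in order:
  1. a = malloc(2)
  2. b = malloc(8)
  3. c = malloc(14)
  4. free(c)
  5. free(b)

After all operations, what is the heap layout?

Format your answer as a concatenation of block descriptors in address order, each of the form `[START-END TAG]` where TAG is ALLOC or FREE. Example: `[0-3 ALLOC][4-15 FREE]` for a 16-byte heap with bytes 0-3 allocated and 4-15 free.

Op 1: a = malloc(2) -> a = 0; heap: [0-1 ALLOC][2-55 FREE]
Op 2: b = malloc(8) -> b = 2; heap: [0-1 ALLOC][2-9 ALLOC][10-55 FREE]
Op 3: c = malloc(14) -> c = 10; heap: [0-1 ALLOC][2-9 ALLOC][10-23 ALLOC][24-55 FREE]
Op 4: free(c) -> (freed c); heap: [0-1 ALLOC][2-9 ALLOC][10-55 FREE]
Op 5: free(b) -> (freed b); heap: [0-1 ALLOC][2-55 FREE]

Answer: [0-1 ALLOC][2-55 FREE]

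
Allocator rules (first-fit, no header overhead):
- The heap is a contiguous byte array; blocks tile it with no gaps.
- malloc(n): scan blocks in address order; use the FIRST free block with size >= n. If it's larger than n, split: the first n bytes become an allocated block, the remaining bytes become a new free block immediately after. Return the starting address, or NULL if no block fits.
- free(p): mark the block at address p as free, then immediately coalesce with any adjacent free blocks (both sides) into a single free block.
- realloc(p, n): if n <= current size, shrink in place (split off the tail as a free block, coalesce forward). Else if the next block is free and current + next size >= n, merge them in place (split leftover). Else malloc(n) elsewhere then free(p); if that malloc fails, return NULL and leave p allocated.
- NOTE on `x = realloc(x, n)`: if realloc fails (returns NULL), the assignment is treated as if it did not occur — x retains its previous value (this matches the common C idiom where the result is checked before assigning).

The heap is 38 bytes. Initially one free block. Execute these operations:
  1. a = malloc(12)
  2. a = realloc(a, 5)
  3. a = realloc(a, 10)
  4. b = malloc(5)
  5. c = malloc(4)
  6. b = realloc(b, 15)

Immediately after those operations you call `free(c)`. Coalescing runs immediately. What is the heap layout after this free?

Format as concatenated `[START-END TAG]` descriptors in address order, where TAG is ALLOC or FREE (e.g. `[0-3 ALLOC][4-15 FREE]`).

Answer: [0-9 ALLOC][10-18 FREE][19-33 ALLOC][34-37 FREE]

Derivation:
Op 1: a = malloc(12) -> a = 0; heap: [0-11 ALLOC][12-37 FREE]
Op 2: a = realloc(a, 5) -> a = 0; heap: [0-4 ALLOC][5-37 FREE]
Op 3: a = realloc(a, 10) -> a = 0; heap: [0-9 ALLOC][10-37 FREE]
Op 4: b = malloc(5) -> b = 10; heap: [0-9 ALLOC][10-14 ALLOC][15-37 FREE]
Op 5: c = malloc(4) -> c = 15; heap: [0-9 ALLOC][10-14 ALLOC][15-18 ALLOC][19-37 FREE]
Op 6: b = realloc(b, 15) -> b = 19; heap: [0-9 ALLOC][10-14 FREE][15-18 ALLOC][19-33 ALLOC][34-37 FREE]
free(c): c = 15 -> block [15-18 ALLOC]; mark free, coalesce with adjacent free neighbors -> [0-9 ALLOC][10-18 FREE][19-33 ALLOC][34-37 FREE]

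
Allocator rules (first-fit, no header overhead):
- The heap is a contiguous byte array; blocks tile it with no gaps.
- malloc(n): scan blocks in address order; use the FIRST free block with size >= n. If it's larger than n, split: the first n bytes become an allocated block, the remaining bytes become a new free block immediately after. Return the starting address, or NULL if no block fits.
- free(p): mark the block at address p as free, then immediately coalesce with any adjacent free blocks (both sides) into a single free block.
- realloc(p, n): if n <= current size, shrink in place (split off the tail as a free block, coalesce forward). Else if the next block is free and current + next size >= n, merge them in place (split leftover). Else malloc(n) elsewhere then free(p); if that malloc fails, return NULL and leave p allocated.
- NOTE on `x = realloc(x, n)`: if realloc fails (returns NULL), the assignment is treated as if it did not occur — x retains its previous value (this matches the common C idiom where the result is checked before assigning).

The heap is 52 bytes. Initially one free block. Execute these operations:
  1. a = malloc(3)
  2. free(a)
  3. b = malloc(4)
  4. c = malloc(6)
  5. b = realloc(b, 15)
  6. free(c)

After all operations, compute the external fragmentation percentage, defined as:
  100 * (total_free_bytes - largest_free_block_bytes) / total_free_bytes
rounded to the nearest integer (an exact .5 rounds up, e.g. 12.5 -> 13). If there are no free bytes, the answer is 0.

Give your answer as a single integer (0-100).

Op 1: a = malloc(3) -> a = 0; heap: [0-2 ALLOC][3-51 FREE]
Op 2: free(a) -> (freed a); heap: [0-51 FREE]
Op 3: b = malloc(4) -> b = 0; heap: [0-3 ALLOC][4-51 FREE]
Op 4: c = malloc(6) -> c = 4; heap: [0-3 ALLOC][4-9 ALLOC][10-51 FREE]
Op 5: b = realloc(b, 15) -> b = 10; heap: [0-3 FREE][4-9 ALLOC][10-24 ALLOC][25-51 FREE]
Op 6: free(c) -> (freed c); heap: [0-9 FREE][10-24 ALLOC][25-51 FREE]
Free blocks: [10 27] total_free=37 largest=27 -> 100*(37-27)/37 = 1000/37 ≈ 27.027 -> rounds to 27

Answer: 27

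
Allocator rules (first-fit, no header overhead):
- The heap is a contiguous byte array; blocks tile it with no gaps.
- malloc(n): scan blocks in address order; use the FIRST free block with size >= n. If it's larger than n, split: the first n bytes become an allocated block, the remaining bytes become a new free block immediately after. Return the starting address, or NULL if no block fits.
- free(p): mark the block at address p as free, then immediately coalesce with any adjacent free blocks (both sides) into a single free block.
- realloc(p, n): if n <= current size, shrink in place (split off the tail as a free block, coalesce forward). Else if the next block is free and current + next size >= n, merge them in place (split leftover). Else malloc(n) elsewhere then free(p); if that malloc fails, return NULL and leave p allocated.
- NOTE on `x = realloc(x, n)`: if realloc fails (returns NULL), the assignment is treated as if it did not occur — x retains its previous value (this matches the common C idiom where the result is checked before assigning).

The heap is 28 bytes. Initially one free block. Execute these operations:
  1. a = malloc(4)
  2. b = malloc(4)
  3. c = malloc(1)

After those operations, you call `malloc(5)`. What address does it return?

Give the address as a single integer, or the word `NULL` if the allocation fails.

Answer: 9

Derivation:
Op 1: a = malloc(4) -> a = 0; heap: [0-3 ALLOC][4-27 FREE]
Op 2: b = malloc(4) -> b = 4; heap: [0-3 ALLOC][4-7 ALLOC][8-27 FREE]
Op 3: c = malloc(1) -> c = 8; heap: [0-3 ALLOC][4-7 ALLOC][8-8 ALLOC][9-27 FREE]
malloc(5): first-fit scan over [0-3 ALLOC][4-7 ALLOC][8-8 ALLOC][9-27 FREE] -> 9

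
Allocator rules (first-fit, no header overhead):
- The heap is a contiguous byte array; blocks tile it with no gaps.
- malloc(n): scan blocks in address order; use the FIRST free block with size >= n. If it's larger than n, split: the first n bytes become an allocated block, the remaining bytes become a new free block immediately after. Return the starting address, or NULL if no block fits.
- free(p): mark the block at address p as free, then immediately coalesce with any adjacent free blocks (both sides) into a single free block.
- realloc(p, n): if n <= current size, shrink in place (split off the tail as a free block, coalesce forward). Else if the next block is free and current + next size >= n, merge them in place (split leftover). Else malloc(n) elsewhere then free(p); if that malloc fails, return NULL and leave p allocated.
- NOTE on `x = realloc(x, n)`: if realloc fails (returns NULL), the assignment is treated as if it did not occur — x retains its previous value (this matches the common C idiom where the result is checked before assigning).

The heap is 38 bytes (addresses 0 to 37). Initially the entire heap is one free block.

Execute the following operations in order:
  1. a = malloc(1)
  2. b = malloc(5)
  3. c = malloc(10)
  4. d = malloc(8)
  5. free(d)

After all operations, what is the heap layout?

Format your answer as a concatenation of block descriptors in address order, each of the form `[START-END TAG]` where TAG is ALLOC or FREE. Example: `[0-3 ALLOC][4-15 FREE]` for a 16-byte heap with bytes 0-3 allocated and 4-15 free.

Answer: [0-0 ALLOC][1-5 ALLOC][6-15 ALLOC][16-37 FREE]

Derivation:
Op 1: a = malloc(1) -> a = 0; heap: [0-0 ALLOC][1-37 FREE]
Op 2: b = malloc(5) -> b = 1; heap: [0-0 ALLOC][1-5 ALLOC][6-37 FREE]
Op 3: c = malloc(10) -> c = 6; heap: [0-0 ALLOC][1-5 ALLOC][6-15 ALLOC][16-37 FREE]
Op 4: d = malloc(8) -> d = 16; heap: [0-0 ALLOC][1-5 ALLOC][6-15 ALLOC][16-23 ALLOC][24-37 FREE]
Op 5: free(d) -> (freed d); heap: [0-0 ALLOC][1-5 ALLOC][6-15 ALLOC][16-37 FREE]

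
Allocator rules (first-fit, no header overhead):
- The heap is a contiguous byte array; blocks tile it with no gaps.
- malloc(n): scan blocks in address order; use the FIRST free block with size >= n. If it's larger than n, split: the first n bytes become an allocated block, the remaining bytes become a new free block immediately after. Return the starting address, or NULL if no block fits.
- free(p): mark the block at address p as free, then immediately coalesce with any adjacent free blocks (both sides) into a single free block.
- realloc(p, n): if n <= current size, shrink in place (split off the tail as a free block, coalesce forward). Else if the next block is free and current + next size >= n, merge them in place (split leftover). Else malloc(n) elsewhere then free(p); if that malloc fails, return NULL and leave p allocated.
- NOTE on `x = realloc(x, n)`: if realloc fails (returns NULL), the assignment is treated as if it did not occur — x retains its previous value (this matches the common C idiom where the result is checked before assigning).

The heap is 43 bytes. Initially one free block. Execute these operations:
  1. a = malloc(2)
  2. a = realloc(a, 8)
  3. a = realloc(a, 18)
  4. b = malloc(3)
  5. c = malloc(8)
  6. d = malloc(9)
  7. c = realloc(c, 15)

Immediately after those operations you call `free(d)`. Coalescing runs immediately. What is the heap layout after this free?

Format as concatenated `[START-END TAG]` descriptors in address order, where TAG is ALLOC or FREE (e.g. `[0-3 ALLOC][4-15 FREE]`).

Op 1: a = malloc(2) -> a = 0; heap: [0-1 ALLOC][2-42 FREE]
Op 2: a = realloc(a, 8) -> a = 0; heap: [0-7 ALLOC][8-42 FREE]
Op 3: a = realloc(a, 18) -> a = 0; heap: [0-17 ALLOC][18-42 FREE]
Op 4: b = malloc(3) -> b = 18; heap: [0-17 ALLOC][18-20 ALLOC][21-42 FREE]
Op 5: c = malloc(8) -> c = 21; heap: [0-17 ALLOC][18-20 ALLOC][21-28 ALLOC][29-42 FREE]
Op 6: d = malloc(9) -> d = 29; heap: [0-17 ALLOC][18-20 ALLOC][21-28 ALLOC][29-37 ALLOC][38-42 FREE]
Op 7: c = realloc(c, 15) -> NULL (c unchanged); heap: [0-17 ALLOC][18-20 ALLOC][21-28 ALLOC][29-37 ALLOC][38-42 FREE]
free(d): d = 29 -> block [29-37 ALLOC]; mark free, coalesce with adjacent free neighbors -> [0-17 ALLOC][18-20 ALLOC][21-28 ALLOC][29-42 FREE]

Answer: [0-17 ALLOC][18-20 ALLOC][21-28 ALLOC][29-42 FREE]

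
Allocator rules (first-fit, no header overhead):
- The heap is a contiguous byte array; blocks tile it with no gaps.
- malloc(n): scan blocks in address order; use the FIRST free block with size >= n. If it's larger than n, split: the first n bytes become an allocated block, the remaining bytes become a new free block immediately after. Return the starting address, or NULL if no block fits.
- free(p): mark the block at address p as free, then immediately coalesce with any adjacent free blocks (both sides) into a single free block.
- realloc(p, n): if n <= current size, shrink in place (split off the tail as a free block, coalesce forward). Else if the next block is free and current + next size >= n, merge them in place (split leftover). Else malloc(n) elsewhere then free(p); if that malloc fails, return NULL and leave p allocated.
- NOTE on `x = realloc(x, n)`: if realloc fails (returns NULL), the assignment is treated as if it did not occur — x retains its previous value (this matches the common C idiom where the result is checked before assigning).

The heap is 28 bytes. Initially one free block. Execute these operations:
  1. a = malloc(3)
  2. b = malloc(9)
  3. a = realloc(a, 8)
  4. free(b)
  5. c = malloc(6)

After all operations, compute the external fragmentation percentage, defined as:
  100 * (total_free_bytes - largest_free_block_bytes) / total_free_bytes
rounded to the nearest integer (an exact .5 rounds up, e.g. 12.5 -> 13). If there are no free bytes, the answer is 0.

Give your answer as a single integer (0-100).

Op 1: a = malloc(3) -> a = 0; heap: [0-2 ALLOC][3-27 FREE]
Op 2: b = malloc(9) -> b = 3; heap: [0-2 ALLOC][3-11 ALLOC][12-27 FREE]
Op 3: a = realloc(a, 8) -> a = 12; heap: [0-2 FREE][3-11 ALLOC][12-19 ALLOC][20-27 FREE]
Op 4: free(b) -> (freed b); heap: [0-11 FREE][12-19 ALLOC][20-27 FREE]
Op 5: c = malloc(6) -> c = 0; heap: [0-5 ALLOC][6-11 FREE][12-19 ALLOC][20-27 FREE]
Free blocks: [6 8] total_free=14 largest=8 -> 100*(14-8)/14 = 600/14 ≈ 42.857 -> rounds to 43

Answer: 43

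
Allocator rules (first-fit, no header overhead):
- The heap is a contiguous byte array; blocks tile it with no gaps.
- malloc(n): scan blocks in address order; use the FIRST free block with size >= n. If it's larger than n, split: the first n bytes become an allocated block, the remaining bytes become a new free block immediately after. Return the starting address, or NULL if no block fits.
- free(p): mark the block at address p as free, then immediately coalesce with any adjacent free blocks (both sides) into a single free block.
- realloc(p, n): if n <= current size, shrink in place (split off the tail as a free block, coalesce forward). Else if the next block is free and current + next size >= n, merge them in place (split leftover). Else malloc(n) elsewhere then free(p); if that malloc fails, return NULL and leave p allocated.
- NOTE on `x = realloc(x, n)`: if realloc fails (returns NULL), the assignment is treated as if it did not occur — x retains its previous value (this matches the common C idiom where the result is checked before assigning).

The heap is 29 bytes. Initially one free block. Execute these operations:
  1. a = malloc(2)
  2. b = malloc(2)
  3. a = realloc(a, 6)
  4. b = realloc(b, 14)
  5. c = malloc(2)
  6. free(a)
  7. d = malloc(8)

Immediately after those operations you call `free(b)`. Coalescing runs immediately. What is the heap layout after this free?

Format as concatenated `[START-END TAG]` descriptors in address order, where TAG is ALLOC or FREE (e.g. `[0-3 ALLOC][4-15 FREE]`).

Op 1: a = malloc(2) -> a = 0; heap: [0-1 ALLOC][2-28 FREE]
Op 2: b = malloc(2) -> b = 2; heap: [0-1 ALLOC][2-3 ALLOC][4-28 FREE]
Op 3: a = realloc(a, 6) -> a = 4; heap: [0-1 FREE][2-3 ALLOC][4-9 ALLOC][10-28 FREE]
Op 4: b = realloc(b, 14) -> b = 10; heap: [0-3 FREE][4-9 ALLOC][10-23 ALLOC][24-28 FREE]
Op 5: c = malloc(2) -> c = 0; heap: [0-1 ALLOC][2-3 FREE][4-9 ALLOC][10-23 ALLOC][24-28 FREE]
Op 6: free(a) -> (freed a); heap: [0-1 ALLOC][2-9 FREE][10-23 ALLOC][24-28 FREE]
Op 7: d = malloc(8) -> d = 2; heap: [0-1 ALLOC][2-9 ALLOC][10-23 ALLOC][24-28 FREE]
free(b): b = 10 -> block [10-23 ALLOC]; mark free, coalesce with adjacent free neighbors -> [0-1 ALLOC][2-9 ALLOC][10-28 FREE]

Answer: [0-1 ALLOC][2-9 ALLOC][10-28 FREE]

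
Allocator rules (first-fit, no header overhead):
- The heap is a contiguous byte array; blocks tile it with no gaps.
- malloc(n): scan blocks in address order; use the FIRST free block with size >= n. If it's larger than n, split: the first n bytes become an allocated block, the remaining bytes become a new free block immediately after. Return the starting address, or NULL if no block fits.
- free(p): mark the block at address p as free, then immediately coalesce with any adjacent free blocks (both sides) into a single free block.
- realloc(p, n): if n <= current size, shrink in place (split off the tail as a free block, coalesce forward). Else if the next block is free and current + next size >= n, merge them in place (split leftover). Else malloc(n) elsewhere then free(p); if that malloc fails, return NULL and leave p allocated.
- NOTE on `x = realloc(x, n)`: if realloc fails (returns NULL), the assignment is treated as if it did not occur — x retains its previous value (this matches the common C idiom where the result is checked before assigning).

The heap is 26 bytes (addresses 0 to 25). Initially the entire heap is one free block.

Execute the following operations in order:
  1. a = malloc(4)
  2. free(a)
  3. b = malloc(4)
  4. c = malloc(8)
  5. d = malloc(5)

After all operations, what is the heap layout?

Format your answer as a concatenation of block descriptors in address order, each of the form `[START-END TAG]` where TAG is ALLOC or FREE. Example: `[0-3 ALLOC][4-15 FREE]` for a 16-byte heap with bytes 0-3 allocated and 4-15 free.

Op 1: a = malloc(4) -> a = 0; heap: [0-3 ALLOC][4-25 FREE]
Op 2: free(a) -> (freed a); heap: [0-25 FREE]
Op 3: b = malloc(4) -> b = 0; heap: [0-3 ALLOC][4-25 FREE]
Op 4: c = malloc(8) -> c = 4; heap: [0-3 ALLOC][4-11 ALLOC][12-25 FREE]
Op 5: d = malloc(5) -> d = 12; heap: [0-3 ALLOC][4-11 ALLOC][12-16 ALLOC][17-25 FREE]

Answer: [0-3 ALLOC][4-11 ALLOC][12-16 ALLOC][17-25 FREE]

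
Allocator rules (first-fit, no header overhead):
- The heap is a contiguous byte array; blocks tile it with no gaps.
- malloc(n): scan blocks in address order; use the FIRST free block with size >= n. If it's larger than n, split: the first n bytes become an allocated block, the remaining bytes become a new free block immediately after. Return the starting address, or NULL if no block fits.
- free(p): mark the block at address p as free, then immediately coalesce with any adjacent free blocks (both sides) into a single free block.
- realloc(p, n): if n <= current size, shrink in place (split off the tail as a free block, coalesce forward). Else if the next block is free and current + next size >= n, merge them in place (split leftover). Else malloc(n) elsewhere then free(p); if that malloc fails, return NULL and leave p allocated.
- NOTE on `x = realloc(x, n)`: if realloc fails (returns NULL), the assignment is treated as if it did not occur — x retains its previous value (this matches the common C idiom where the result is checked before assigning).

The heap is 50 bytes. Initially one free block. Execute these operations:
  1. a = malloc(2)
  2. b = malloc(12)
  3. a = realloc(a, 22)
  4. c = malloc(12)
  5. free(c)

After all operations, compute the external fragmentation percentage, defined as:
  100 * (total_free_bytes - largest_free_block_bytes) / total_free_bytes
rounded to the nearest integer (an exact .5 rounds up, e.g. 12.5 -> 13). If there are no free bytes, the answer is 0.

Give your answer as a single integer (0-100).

Op 1: a = malloc(2) -> a = 0; heap: [0-1 ALLOC][2-49 FREE]
Op 2: b = malloc(12) -> b = 2; heap: [0-1 ALLOC][2-13 ALLOC][14-49 FREE]
Op 3: a = realloc(a, 22) -> a = 14; heap: [0-1 FREE][2-13 ALLOC][14-35 ALLOC][36-49 FREE]
Op 4: c = malloc(12) -> c = 36; heap: [0-1 FREE][2-13 ALLOC][14-35 ALLOC][36-47 ALLOC][48-49 FREE]
Op 5: free(c) -> (freed c); heap: [0-1 FREE][2-13 ALLOC][14-35 ALLOC][36-49 FREE]
Free blocks: [2 14] total_free=16 largest=14 -> 100*(16-14)/16 = 200/16 = 12.5 -> rounds to 13

Answer: 13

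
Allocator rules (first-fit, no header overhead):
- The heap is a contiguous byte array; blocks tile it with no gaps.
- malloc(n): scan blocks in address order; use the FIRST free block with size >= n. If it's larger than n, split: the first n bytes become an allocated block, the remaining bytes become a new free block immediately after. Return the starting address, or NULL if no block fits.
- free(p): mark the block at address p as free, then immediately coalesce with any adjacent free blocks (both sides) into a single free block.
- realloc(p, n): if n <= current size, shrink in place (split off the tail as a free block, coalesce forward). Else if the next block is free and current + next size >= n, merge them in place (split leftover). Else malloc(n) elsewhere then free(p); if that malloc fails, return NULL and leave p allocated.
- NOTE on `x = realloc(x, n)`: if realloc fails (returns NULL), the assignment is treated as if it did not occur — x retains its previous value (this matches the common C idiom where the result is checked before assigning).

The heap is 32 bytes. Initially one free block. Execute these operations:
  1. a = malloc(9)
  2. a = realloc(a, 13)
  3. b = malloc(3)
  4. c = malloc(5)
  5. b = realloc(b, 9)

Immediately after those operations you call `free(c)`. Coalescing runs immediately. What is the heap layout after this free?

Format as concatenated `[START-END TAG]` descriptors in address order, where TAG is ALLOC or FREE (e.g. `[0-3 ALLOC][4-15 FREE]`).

Answer: [0-12 ALLOC][13-20 FREE][21-29 ALLOC][30-31 FREE]

Derivation:
Op 1: a = malloc(9) -> a = 0; heap: [0-8 ALLOC][9-31 FREE]
Op 2: a = realloc(a, 13) -> a = 0; heap: [0-12 ALLOC][13-31 FREE]
Op 3: b = malloc(3) -> b = 13; heap: [0-12 ALLOC][13-15 ALLOC][16-31 FREE]
Op 4: c = malloc(5) -> c = 16; heap: [0-12 ALLOC][13-15 ALLOC][16-20 ALLOC][21-31 FREE]
Op 5: b = realloc(b, 9) -> b = 21; heap: [0-12 ALLOC][13-15 FREE][16-20 ALLOC][21-29 ALLOC][30-31 FREE]
free(c): c = 16 -> block [16-20 ALLOC]; mark free, coalesce with adjacent free neighbors -> [0-12 ALLOC][13-20 FREE][21-29 ALLOC][30-31 FREE]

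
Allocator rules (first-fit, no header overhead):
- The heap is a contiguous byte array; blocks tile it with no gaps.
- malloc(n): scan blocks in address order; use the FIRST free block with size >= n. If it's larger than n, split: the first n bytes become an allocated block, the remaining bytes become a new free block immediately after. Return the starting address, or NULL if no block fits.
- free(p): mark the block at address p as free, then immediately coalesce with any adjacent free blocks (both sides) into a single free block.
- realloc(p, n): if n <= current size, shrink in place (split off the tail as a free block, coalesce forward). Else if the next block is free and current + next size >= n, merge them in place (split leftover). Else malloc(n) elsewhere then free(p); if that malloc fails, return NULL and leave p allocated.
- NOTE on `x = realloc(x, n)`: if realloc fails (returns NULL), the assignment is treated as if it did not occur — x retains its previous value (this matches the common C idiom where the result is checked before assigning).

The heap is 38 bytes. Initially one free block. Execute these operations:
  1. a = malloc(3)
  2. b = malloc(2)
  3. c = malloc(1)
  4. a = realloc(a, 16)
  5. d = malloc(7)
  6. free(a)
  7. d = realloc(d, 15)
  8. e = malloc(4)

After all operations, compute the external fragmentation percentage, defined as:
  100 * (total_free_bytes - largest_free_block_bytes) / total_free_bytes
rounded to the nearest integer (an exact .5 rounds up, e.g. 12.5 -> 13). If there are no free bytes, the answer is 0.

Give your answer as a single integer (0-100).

Answer: 25

Derivation:
Op 1: a = malloc(3) -> a = 0; heap: [0-2 ALLOC][3-37 FREE]
Op 2: b = malloc(2) -> b = 3; heap: [0-2 ALLOC][3-4 ALLOC][5-37 FREE]
Op 3: c = malloc(1) -> c = 5; heap: [0-2 ALLOC][3-4 ALLOC][5-5 ALLOC][6-37 FREE]
Op 4: a = realloc(a, 16) -> a = 6; heap: [0-2 FREE][3-4 ALLOC][5-5 ALLOC][6-21 ALLOC][22-37 FREE]
Op 5: d = malloc(7) -> d = 22; heap: [0-2 FREE][3-4 ALLOC][5-5 ALLOC][6-21 ALLOC][22-28 ALLOC][29-37 FREE]
Op 6: free(a) -> (freed a); heap: [0-2 FREE][3-4 ALLOC][5-5 ALLOC][6-21 FREE][22-28 ALLOC][29-37 FREE]
Op 7: d = realloc(d, 15) -> d = 22; heap: [0-2 FREE][3-4 ALLOC][5-5 ALLOC][6-21 FREE][22-36 ALLOC][37-37 FREE]
Op 8: e = malloc(4) -> e = 6; heap: [0-2 FREE][3-4 ALLOC][5-5 ALLOC][6-9 ALLOC][10-21 FREE][22-36 ALLOC][37-37 FREE]
Free blocks: [3 12 1] total_free=16 largest=12 -> 100*(16-12)/16 = 400/16 = 25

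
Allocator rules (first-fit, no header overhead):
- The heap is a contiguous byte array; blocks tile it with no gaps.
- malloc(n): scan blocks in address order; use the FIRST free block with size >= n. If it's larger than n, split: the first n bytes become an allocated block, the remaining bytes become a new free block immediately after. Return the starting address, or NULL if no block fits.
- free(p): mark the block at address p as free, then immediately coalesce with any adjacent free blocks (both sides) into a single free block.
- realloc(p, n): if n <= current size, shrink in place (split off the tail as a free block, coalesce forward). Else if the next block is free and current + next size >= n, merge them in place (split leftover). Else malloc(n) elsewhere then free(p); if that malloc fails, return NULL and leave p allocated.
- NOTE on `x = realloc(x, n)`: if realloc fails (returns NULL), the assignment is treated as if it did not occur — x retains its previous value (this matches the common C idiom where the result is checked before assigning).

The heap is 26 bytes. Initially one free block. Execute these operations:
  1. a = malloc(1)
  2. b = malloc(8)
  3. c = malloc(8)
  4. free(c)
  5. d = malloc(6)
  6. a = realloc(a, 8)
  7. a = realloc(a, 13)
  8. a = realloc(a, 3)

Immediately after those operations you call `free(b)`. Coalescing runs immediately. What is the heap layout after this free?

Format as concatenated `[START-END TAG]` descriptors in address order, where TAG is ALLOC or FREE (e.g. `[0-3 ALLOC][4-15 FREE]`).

Answer: [0-8 FREE][9-14 ALLOC][15-17 ALLOC][18-25 FREE]

Derivation:
Op 1: a = malloc(1) -> a = 0; heap: [0-0 ALLOC][1-25 FREE]
Op 2: b = malloc(8) -> b = 1; heap: [0-0 ALLOC][1-8 ALLOC][9-25 FREE]
Op 3: c = malloc(8) -> c = 9; heap: [0-0 ALLOC][1-8 ALLOC][9-16 ALLOC][17-25 FREE]
Op 4: free(c) -> (freed c); heap: [0-0 ALLOC][1-8 ALLOC][9-25 FREE]
Op 5: d = malloc(6) -> d = 9; heap: [0-0 ALLOC][1-8 ALLOC][9-14 ALLOC][15-25 FREE]
Op 6: a = realloc(a, 8) -> a = 15; heap: [0-0 FREE][1-8 ALLOC][9-14 ALLOC][15-22 ALLOC][23-25 FREE]
Op 7: a = realloc(a, 13) -> NULL (a unchanged); heap: [0-0 FREE][1-8 ALLOC][9-14 ALLOC][15-22 ALLOC][23-25 FREE]
Op 8: a = realloc(a, 3) -> a = 15; heap: [0-0 FREE][1-8 ALLOC][9-14 ALLOC][15-17 ALLOC][18-25 FREE]
free(b): b = 1 -> block [1-8 ALLOC]; mark free, coalesce with adjacent free neighbors -> [0-8 FREE][9-14 ALLOC][15-17 ALLOC][18-25 FREE]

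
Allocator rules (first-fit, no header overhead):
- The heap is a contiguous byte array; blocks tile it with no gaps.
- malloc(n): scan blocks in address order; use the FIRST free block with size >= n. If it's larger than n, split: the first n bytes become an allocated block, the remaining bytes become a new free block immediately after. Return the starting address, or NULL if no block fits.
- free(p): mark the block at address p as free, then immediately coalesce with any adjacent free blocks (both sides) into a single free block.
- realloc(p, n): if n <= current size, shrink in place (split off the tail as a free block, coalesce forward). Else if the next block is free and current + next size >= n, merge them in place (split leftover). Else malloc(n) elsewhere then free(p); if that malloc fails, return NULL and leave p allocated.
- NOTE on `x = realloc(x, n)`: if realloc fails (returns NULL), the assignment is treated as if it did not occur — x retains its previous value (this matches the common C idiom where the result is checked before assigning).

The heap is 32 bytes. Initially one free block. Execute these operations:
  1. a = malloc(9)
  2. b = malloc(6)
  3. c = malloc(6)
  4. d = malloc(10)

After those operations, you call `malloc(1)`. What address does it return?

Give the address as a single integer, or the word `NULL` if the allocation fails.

Answer: 31

Derivation:
Op 1: a = malloc(9) -> a = 0; heap: [0-8 ALLOC][9-31 FREE]
Op 2: b = malloc(6) -> b = 9; heap: [0-8 ALLOC][9-14 ALLOC][15-31 FREE]
Op 3: c = malloc(6) -> c = 15; heap: [0-8 ALLOC][9-14 ALLOC][15-20 ALLOC][21-31 FREE]
Op 4: d = malloc(10) -> d = 21; heap: [0-8 ALLOC][9-14 ALLOC][15-20 ALLOC][21-30 ALLOC][31-31 FREE]
malloc(1): first-fit scan over [0-8 ALLOC][9-14 ALLOC][15-20 ALLOC][21-30 ALLOC][31-31 FREE] -> 31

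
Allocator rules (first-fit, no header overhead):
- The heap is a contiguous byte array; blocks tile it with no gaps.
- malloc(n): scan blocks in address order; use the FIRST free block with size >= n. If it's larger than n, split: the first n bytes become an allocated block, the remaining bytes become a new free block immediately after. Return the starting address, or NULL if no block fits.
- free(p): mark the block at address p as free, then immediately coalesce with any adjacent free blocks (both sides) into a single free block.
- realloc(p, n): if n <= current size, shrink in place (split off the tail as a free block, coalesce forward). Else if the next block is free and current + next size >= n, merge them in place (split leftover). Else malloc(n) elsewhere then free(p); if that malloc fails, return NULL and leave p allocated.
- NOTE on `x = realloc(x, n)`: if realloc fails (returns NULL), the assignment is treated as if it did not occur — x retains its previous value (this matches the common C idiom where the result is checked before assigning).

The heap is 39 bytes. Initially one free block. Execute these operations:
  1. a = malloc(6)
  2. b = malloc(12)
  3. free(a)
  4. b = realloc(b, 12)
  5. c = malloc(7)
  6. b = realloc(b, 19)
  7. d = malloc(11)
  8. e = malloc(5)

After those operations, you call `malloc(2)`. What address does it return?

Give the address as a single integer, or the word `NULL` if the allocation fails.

Op 1: a = malloc(6) -> a = 0; heap: [0-5 ALLOC][6-38 FREE]
Op 2: b = malloc(12) -> b = 6; heap: [0-5 ALLOC][6-17 ALLOC][18-38 FREE]
Op 3: free(a) -> (freed a); heap: [0-5 FREE][6-17 ALLOC][18-38 FREE]
Op 4: b = realloc(b, 12) -> b = 6; heap: [0-5 FREE][6-17 ALLOC][18-38 FREE]
Op 5: c = malloc(7) -> c = 18; heap: [0-5 FREE][6-17 ALLOC][18-24 ALLOC][25-38 FREE]
Op 6: b = realloc(b, 19) -> NULL (b unchanged); heap: [0-5 FREE][6-17 ALLOC][18-24 ALLOC][25-38 FREE]
Op 7: d = malloc(11) -> d = 25; heap: [0-5 FREE][6-17 ALLOC][18-24 ALLOC][25-35 ALLOC][36-38 FREE]
Op 8: e = malloc(5) -> e = 0; heap: [0-4 ALLOC][5-5 FREE][6-17 ALLOC][18-24 ALLOC][25-35 ALLOC][36-38 FREE]
malloc(2): first-fit scan over [0-4 ALLOC][5-5 FREE][6-17 ALLOC][18-24 ALLOC][25-35 ALLOC][36-38 FREE] -> 36

Answer: 36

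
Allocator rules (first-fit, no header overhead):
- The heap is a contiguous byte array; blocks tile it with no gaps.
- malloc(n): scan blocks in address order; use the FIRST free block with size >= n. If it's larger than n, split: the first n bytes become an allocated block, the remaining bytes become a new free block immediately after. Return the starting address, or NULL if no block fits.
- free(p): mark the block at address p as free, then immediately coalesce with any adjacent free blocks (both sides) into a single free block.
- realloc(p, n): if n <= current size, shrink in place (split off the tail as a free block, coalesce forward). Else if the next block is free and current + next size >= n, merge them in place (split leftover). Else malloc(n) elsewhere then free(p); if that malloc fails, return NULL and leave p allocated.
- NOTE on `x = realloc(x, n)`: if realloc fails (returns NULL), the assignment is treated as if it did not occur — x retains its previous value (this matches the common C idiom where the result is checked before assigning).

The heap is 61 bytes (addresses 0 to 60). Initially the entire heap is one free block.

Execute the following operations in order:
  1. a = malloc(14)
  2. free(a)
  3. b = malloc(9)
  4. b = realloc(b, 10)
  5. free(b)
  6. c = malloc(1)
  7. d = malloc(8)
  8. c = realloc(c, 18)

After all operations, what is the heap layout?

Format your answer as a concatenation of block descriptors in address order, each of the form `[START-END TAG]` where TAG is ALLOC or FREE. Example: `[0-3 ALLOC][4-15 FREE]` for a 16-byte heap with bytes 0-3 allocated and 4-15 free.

Answer: [0-0 FREE][1-8 ALLOC][9-26 ALLOC][27-60 FREE]

Derivation:
Op 1: a = malloc(14) -> a = 0; heap: [0-13 ALLOC][14-60 FREE]
Op 2: free(a) -> (freed a); heap: [0-60 FREE]
Op 3: b = malloc(9) -> b = 0; heap: [0-8 ALLOC][9-60 FREE]
Op 4: b = realloc(b, 10) -> b = 0; heap: [0-9 ALLOC][10-60 FREE]
Op 5: free(b) -> (freed b); heap: [0-60 FREE]
Op 6: c = malloc(1) -> c = 0; heap: [0-0 ALLOC][1-60 FREE]
Op 7: d = malloc(8) -> d = 1; heap: [0-0 ALLOC][1-8 ALLOC][9-60 FREE]
Op 8: c = realloc(c, 18) -> c = 9; heap: [0-0 FREE][1-8 ALLOC][9-26 ALLOC][27-60 FREE]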